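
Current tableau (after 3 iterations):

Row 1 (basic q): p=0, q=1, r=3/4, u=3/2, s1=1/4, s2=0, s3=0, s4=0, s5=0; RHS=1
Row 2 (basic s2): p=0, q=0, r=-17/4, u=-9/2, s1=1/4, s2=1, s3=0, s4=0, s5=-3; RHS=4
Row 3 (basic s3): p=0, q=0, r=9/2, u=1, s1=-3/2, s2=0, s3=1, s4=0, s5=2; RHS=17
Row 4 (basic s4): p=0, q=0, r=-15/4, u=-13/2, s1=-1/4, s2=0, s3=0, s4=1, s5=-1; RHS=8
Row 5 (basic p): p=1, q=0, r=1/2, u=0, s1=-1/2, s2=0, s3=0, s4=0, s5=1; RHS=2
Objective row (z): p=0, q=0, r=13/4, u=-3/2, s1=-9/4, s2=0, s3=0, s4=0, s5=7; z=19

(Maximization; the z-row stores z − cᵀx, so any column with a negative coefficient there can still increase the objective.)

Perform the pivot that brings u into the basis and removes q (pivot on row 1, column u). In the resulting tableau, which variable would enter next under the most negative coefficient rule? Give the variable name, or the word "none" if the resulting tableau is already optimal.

s1

Pivot element 3/2. New z-row = old z-row − (-3/2)·(row 1/(3/2)).
Updated z-row coefficients: p: 0, q: 1, r: 4, u: 0, s1: -2, s2: 0, s3: 0, s4: 0, s5: 7.
The most negative is -2 in column s1, so s1 would enter next.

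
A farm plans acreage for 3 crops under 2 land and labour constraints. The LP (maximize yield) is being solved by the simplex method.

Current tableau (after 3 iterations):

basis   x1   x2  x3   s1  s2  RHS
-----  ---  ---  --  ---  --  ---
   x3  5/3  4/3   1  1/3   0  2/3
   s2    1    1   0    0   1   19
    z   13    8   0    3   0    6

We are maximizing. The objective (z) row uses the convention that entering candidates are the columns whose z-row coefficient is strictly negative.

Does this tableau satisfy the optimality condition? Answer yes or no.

No objective-row coefficient is strictly negative, so no entering variable exists; the tableau is optimal.

yes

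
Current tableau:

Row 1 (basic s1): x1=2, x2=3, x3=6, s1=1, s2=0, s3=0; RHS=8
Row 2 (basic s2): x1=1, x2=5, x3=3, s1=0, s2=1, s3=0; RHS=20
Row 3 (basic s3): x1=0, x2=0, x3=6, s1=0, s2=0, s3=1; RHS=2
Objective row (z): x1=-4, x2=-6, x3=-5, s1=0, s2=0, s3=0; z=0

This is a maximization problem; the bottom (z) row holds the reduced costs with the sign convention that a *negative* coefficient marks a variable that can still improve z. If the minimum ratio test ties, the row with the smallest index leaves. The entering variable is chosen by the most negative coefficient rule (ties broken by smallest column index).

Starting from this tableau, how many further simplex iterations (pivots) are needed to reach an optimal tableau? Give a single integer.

pivot: x2 in, s1 out → z = 16
No improving column remains; optimal.

1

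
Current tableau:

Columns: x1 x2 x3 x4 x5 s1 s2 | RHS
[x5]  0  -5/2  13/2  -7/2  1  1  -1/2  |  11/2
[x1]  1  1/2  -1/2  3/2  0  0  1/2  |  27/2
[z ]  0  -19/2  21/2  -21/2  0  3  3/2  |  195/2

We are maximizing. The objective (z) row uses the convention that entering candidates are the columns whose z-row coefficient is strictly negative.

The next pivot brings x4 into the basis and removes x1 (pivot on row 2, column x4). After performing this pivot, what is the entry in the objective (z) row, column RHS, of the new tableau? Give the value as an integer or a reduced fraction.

192

Pivot element is row 2, column x4: 3/2.
Normalize row 2: new (row 2, RHS) = (27/2)/(3/2) = 9.
z-row ← z-row − (-21/2)·(new row 2): 195/2 − (-21/2)·9 = 192.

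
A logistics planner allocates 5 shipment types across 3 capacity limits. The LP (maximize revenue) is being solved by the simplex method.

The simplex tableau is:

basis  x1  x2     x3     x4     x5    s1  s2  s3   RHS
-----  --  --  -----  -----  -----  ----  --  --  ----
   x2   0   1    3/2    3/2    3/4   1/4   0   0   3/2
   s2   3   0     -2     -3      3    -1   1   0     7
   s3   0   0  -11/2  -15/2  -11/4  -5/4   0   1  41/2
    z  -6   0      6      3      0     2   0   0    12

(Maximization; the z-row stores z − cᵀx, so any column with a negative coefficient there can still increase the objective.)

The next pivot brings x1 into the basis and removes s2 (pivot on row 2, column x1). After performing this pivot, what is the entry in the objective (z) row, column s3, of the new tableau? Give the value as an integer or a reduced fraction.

Pivot element is row 2, column x1: 3.
Normalize row 2: new (row 2, s3) = 0/3 = 0.
z-row ← z-row − (-6)·(new row 2): 0 − (-6)·0 = 0.

0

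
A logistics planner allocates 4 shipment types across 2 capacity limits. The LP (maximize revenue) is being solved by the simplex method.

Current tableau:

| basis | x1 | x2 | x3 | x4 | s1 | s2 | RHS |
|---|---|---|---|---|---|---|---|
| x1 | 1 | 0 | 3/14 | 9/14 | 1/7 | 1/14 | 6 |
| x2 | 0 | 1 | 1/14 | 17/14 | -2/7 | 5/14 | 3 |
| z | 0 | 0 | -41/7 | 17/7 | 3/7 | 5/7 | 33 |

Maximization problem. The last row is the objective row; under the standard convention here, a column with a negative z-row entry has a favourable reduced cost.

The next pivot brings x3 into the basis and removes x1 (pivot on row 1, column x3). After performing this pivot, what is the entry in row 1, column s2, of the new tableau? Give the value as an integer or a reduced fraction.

Pivot element is row 1, column x3: 3/14.
Normalize row 1: new (row 1, s2) = (1/14)/(3/14) = 1/3.
Row 1 is the pivot row, so the entry is 1/3.

1/3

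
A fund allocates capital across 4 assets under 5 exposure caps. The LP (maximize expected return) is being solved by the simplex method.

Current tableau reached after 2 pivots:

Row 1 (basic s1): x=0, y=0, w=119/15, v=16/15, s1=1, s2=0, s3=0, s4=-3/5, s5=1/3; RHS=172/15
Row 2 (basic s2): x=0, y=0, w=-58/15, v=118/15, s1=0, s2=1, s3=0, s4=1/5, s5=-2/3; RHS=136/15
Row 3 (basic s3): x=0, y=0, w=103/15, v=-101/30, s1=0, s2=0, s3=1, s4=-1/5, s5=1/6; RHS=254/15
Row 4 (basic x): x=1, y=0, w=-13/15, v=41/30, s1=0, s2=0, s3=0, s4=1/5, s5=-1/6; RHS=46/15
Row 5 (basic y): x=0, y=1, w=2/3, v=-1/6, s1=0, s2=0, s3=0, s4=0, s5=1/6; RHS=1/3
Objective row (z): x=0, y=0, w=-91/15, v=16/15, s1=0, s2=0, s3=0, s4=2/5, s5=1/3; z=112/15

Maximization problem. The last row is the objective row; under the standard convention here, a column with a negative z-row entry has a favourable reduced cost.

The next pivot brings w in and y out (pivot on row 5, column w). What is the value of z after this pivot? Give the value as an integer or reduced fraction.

21/2

Minimum ratio for w: (1/3)/(2/3) = 1/2.
z changes by −(z-row coeff of w)·ratio = −(-91/15)·(1/2) = 91/30.
New z = 112/15 + (91/30) = 21/2.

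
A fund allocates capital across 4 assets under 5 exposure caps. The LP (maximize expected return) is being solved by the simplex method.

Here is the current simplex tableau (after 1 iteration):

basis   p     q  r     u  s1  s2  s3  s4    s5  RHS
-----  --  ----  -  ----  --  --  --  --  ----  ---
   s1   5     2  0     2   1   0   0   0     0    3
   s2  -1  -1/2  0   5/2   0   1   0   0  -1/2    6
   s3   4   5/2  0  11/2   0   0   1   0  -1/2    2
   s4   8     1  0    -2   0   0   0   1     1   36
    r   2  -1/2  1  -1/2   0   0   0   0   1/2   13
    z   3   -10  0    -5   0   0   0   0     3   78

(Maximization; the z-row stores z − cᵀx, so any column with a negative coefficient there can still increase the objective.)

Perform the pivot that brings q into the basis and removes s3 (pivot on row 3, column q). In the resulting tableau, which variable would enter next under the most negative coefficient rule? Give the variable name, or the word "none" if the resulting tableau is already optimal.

none

Pivot element 5/2. New z-row = old z-row − (-10)·(row 3/(5/2)).
Updated z-row coefficients: p: 19, q: 0, r: 0, u: 17, s1: 0, s2: 0, s3: 4, s4: 0, s5: 1.
No coefficient is strictly negative; the tableau after this pivot is optimal.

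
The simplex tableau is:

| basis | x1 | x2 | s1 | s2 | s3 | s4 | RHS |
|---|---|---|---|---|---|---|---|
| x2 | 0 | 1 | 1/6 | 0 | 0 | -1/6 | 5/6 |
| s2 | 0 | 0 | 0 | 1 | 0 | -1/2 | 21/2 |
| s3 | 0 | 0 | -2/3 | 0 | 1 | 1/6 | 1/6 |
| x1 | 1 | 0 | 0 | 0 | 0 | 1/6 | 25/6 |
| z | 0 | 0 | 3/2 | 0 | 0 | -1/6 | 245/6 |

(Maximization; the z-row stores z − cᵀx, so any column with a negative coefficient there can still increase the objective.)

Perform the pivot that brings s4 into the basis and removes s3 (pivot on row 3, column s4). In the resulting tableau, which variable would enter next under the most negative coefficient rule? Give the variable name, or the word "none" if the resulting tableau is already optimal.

Pivot element 1/6. New z-row = old z-row − (-1/6)·(row 3/(1/6)).
Updated z-row coefficients: x1: 0, x2: 0, s1: 5/6, s2: 0, s3: 1, s4: 0.
No coefficient is strictly negative; the tableau after this pivot is optimal.

none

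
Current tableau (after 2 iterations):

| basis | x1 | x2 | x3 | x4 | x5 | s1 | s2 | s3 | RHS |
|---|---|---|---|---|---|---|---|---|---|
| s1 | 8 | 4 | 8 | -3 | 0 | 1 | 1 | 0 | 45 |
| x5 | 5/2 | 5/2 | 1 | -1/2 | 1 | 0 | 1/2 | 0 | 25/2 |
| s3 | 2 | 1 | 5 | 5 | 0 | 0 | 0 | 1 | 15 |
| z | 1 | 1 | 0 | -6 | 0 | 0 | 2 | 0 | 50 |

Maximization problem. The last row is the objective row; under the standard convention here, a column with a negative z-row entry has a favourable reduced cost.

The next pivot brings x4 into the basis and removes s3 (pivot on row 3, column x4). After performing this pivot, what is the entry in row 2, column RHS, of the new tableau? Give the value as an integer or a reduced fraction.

Pivot element is row 3, column x4: 5.
Normalize row 3: new (row 3, RHS) = 15/5 = 3.
row 2 ← row 2 − (-1/2)·(new row 3): 25/2 − (-1/2)·3 = 14.

14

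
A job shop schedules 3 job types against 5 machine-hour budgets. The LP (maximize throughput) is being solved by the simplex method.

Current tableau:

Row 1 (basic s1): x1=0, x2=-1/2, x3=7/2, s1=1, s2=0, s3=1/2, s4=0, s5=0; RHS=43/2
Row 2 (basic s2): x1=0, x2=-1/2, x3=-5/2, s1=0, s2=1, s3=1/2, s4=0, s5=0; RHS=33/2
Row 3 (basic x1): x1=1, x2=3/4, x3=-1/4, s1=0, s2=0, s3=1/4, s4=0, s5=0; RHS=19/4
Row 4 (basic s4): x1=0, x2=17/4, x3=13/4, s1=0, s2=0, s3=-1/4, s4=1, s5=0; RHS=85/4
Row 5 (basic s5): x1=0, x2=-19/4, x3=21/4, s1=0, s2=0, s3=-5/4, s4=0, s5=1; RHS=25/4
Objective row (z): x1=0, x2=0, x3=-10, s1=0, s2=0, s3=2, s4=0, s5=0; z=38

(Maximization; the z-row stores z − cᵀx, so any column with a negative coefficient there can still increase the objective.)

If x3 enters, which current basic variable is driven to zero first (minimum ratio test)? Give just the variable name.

s5

Ratios: row 1 (s1): (43/2)/(7/2) = 43/7; row 2 (s2): entry -5/2 ≤ 0, skip; row 3 (x1): entry -1/4 ≤ 0, skip; row 4 (s4): (85/4)/(13/4) = 85/13; row 5 (s5): (25/4)/(21/4) = 25/21.
Minimum ratio 25/21 is in the s5 row, so s5 leaves.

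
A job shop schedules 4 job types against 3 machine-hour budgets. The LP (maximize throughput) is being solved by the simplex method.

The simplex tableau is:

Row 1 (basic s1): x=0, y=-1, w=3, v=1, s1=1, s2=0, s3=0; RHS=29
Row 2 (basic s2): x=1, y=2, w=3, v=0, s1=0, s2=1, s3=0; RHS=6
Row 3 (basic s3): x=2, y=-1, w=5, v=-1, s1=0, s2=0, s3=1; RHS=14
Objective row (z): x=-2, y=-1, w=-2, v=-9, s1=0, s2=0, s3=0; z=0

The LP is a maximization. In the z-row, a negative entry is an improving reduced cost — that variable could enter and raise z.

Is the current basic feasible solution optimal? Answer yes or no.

no

Column x has objective-row coefficient -2, which is negative; an improving pivot exists, so not yet optimal.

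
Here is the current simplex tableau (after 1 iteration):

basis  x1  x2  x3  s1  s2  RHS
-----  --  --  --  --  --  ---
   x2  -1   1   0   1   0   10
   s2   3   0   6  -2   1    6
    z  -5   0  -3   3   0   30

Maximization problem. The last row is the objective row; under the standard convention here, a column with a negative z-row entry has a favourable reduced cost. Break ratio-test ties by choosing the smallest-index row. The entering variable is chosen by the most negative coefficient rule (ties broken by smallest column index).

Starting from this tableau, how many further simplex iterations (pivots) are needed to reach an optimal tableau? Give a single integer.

pivot: x1 in, s2 out → z = 40
pivot: s1 in, x2 out → z = 52
No improving column remains; optimal.

2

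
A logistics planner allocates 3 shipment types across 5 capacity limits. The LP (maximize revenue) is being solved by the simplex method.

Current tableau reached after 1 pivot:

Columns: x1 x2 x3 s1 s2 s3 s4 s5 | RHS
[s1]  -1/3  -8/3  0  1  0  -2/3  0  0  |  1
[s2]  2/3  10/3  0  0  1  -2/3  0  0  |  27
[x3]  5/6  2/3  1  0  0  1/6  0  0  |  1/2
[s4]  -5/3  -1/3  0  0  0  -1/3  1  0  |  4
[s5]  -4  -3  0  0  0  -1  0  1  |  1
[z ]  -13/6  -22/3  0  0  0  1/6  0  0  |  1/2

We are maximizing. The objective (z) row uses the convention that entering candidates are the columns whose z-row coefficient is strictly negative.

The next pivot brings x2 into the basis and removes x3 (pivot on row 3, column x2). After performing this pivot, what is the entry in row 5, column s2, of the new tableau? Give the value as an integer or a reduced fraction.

Pivot element is row 3, column x2: 2/3.
Normalize row 3: new (row 3, s2) = 0/(2/3) = 0.
row 5 ← row 5 − (-3)·(new row 3): 0 − (-3)·0 = 0.

0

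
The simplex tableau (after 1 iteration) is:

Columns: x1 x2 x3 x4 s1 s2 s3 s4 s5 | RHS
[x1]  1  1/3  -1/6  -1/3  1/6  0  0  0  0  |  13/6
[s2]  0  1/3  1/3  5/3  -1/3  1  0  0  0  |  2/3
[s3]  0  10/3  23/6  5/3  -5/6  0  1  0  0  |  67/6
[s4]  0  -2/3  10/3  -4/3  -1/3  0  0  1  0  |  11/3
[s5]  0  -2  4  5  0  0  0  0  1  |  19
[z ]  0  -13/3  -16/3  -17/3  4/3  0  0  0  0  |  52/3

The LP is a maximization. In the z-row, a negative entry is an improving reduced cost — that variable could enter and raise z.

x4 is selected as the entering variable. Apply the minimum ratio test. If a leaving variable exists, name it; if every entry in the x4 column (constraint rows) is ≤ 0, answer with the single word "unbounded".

s2

Ratios: row 1 (x1): entry -1/3 ≤ 0, skip; row 2 (s2): (2/3)/(5/3) = 2/5; row 3 (s3): (67/6)/(5/3) = 67/10; row 4 (s4): entry -4/3 ≤ 0, skip; row 5 (s5): 19/5 = 19/5.
Minimum ratio is in the s2 row, so s2 leaves.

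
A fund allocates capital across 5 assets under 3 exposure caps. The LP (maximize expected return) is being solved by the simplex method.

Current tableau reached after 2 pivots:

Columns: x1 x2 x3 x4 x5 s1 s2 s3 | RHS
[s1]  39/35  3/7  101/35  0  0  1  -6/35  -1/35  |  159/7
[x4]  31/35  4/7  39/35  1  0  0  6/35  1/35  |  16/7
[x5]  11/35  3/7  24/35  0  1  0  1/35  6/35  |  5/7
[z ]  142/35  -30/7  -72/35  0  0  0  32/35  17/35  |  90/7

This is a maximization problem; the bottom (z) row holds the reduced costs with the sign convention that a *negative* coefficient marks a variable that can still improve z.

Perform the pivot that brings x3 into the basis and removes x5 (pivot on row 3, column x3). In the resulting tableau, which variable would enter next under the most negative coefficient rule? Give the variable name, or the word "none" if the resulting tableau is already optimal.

Pivot element 24/35. New z-row = old z-row − (-72/35)·(row 3/(24/35)).
Updated z-row coefficients: x1: 5, x2: -3, x3: 0, x4: 0, x5: 3, s1: 0, s2: 1, s3: 1.
The most negative is -3 in column x2, so x2 would enter next.

x2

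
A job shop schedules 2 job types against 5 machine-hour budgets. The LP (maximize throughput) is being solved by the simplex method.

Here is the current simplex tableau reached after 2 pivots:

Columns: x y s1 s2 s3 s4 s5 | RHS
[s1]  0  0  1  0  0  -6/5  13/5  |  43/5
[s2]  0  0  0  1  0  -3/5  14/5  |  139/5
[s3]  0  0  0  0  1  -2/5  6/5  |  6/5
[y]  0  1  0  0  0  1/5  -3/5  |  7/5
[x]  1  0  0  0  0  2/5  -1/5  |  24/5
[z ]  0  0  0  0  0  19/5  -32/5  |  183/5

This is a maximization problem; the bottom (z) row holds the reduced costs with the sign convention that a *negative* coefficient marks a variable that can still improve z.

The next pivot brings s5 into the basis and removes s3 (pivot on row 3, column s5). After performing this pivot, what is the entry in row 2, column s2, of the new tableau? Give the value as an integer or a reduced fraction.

Pivot element is row 3, column s5: 6/5.
Normalize row 3: new (row 3, s2) = 0/(6/5) = 0.
row 2 ← row 2 − (14/5)·(new row 3): 1 − (14/5)·0 = 1.

1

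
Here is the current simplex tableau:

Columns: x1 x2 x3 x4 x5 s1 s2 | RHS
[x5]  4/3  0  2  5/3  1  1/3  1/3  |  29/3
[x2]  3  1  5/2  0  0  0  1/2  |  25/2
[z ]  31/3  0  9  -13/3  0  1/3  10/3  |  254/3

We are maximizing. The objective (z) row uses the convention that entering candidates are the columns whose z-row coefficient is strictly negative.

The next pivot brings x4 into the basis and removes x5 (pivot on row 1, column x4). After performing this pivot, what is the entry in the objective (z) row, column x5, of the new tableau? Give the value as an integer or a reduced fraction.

Pivot element is row 1, column x4: 5/3.
Normalize row 1: new (row 1, x5) = 1/(5/3) = 3/5.
z-row ← z-row − (-13/3)·(new row 1): 0 − (-13/3)·(3/5) = 13/5.

13/5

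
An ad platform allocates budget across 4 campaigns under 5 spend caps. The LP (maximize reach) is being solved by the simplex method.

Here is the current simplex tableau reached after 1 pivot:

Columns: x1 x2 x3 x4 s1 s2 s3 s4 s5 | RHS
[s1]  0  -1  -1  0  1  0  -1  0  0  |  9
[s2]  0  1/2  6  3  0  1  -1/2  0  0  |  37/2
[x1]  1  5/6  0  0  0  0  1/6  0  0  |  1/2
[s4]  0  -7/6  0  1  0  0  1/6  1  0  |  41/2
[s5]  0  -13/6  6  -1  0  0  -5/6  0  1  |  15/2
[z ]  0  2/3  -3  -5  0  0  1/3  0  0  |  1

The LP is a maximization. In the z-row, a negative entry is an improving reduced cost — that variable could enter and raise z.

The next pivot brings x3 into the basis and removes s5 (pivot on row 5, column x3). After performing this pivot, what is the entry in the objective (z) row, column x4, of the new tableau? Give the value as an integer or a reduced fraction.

-11/2

Pivot element is row 5, column x3: 6.
Normalize row 5: new (row 5, x4) = (-1)/6 = -1/6.
z-row ← z-row − (-3)·(new row 5): -5 − (-3)·(-1/6) = -11/2.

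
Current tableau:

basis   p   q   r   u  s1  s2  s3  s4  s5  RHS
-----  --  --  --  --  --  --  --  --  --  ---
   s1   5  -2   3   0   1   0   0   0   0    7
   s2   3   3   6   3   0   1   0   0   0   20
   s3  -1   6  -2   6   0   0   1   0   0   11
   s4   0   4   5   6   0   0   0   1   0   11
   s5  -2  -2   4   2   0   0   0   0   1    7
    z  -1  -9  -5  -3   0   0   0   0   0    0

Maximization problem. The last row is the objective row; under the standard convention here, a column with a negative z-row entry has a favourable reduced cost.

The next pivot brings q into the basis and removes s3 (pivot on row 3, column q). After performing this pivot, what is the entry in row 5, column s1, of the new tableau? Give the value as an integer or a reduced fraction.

Pivot element is row 3, column q: 6.
Normalize row 3: new (row 3, s1) = 0/6 = 0.
row 5 ← row 5 − (-2)·(new row 3): 0 − (-2)·0 = 0.

0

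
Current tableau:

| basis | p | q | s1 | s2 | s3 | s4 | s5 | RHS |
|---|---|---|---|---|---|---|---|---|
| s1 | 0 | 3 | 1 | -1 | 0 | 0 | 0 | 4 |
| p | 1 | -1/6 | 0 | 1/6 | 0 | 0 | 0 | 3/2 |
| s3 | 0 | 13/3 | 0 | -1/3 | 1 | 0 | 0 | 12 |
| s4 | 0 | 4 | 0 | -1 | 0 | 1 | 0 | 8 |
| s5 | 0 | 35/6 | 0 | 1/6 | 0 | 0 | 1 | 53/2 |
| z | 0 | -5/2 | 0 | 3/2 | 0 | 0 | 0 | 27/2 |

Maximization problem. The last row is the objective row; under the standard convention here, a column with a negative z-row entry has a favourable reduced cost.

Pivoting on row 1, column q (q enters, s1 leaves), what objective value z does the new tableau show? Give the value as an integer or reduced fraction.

101/6

Minimum ratio for q: 4/3 = 4/3.
z changes by −(z-row coeff of q)·ratio = −(-5/2)·(4/3) = 10/3.
New z = 27/2 + (10/3) = 101/6.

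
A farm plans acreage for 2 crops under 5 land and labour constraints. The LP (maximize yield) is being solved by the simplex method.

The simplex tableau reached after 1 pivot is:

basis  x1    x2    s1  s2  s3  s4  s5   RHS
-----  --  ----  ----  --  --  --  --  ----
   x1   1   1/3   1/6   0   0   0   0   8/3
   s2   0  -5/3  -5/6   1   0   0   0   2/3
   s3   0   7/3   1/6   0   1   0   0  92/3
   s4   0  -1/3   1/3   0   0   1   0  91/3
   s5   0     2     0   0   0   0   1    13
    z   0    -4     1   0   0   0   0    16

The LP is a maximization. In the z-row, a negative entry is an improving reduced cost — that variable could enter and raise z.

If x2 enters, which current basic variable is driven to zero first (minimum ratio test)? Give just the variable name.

s5

Ratios: row 1 (x1): (8/3)/(1/3) = 8; row 2 (s2): entry -5/3 ≤ 0, skip; row 3 (s3): (92/3)/(7/3) = 92/7; row 4 (s4): entry -1/3 ≤ 0, skip; row 5 (s5): 13/2 = 13/2.
Minimum ratio 13/2 is in the s5 row, so s5 leaves.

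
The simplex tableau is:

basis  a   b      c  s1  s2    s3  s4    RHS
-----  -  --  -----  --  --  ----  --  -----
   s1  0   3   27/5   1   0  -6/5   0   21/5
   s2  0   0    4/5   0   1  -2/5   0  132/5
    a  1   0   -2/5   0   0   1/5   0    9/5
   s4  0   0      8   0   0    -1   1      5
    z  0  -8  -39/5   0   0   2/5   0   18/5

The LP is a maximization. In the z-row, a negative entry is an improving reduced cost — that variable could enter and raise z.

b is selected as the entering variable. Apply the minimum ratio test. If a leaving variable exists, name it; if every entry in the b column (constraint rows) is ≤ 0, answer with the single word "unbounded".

Ratios: row 1 (s1): (21/5)/3 = 7/5; row 2 (s2): entry 0 ≤ 0, skip; row 3 (a): entry 0 ≤ 0, skip; row 4 (s4): entry 0 ≤ 0, skip.
Minimum ratio is in the s1 row, so s1 leaves.

s1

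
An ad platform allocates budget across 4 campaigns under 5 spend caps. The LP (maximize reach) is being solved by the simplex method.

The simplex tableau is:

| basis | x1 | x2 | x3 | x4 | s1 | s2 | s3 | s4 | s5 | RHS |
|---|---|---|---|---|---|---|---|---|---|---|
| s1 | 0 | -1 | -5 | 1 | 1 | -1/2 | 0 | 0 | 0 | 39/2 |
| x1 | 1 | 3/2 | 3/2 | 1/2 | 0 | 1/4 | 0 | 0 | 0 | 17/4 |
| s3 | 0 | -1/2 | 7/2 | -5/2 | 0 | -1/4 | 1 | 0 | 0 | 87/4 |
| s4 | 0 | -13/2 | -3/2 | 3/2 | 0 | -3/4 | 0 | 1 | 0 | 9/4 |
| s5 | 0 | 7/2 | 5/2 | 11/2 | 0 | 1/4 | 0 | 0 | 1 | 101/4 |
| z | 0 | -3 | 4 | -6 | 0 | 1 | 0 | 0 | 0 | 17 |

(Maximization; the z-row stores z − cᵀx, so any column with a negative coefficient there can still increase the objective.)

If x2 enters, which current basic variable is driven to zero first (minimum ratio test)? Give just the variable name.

Ratios: row 1 (s1): entry -1 ≤ 0, skip; row 2 (x1): (17/4)/(3/2) = 17/6; row 3 (s3): entry -1/2 ≤ 0, skip; row 4 (s4): entry -13/2 ≤ 0, skip; row 5 (s5): (101/4)/(7/2) = 101/14.
Minimum ratio 17/6 is in the x1 row, so x1 leaves.

x1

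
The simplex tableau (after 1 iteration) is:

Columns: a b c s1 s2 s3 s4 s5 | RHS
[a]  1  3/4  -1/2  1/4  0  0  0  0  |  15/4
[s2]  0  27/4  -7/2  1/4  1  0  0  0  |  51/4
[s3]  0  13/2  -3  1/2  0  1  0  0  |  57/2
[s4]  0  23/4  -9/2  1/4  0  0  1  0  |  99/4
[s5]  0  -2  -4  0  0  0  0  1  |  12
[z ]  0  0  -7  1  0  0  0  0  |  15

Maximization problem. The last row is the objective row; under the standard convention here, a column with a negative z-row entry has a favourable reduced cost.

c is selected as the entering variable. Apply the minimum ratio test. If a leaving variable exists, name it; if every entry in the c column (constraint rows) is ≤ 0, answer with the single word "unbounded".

unbounded

c-column entries: row 1: -1/2, row 2: -7/2, row 3: -3, row 4: -9/2, row 5: -4. All ≤ 0, so c can increase without bound; the LP is unbounded in this direction.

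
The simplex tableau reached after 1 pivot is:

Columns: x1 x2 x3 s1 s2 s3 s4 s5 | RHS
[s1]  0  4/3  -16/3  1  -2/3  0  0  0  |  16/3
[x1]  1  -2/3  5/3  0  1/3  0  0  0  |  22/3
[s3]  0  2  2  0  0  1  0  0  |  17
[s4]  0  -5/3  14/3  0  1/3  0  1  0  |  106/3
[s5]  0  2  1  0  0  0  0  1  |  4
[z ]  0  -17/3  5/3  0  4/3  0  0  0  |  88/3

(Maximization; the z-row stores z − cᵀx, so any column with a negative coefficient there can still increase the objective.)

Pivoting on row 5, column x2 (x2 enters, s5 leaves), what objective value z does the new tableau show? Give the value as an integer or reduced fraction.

Minimum ratio for x2: 4/2 = 2.
z changes by −(z-row coeff of x2)·ratio = −(-17/3)·2 = 34/3.
New z = 88/3 + (34/3) = 122/3.

122/3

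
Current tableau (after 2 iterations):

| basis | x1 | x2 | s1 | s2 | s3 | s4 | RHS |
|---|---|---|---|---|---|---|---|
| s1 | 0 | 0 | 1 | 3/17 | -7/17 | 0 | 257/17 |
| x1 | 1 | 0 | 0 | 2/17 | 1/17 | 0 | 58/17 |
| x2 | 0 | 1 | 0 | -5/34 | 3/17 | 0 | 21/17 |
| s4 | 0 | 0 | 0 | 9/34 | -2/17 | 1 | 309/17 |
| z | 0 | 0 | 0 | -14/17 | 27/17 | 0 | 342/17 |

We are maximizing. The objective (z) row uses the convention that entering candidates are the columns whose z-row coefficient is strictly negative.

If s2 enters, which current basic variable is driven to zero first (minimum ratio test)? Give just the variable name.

x1

Ratios: row 1 (s1): (257/17)/(3/17) = 257/3; row 2 (x1): (58/17)/(2/17) = 29; row 3 (x2): entry -5/34 ≤ 0, skip; row 4 (s4): (309/17)/(9/34) = 206/3.
Minimum ratio 29 is in the x1 row, so x1 leaves.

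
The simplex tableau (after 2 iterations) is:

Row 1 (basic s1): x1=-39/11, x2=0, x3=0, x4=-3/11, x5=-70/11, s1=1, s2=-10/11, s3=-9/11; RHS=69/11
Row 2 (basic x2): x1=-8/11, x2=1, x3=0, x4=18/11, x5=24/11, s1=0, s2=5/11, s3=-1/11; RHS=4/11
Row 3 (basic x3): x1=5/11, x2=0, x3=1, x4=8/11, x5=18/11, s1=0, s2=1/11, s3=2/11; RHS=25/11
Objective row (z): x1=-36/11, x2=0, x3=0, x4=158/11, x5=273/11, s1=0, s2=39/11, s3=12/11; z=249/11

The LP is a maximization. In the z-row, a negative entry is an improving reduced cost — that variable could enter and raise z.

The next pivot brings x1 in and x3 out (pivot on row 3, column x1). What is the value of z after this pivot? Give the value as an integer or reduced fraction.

Minimum ratio for x1: (25/11)/(5/11) = 5.
z changes by −(z-row coeff of x1)·ratio = −(-36/11)·5 = 180/11.
New z = 249/11 + (180/11) = 39.

39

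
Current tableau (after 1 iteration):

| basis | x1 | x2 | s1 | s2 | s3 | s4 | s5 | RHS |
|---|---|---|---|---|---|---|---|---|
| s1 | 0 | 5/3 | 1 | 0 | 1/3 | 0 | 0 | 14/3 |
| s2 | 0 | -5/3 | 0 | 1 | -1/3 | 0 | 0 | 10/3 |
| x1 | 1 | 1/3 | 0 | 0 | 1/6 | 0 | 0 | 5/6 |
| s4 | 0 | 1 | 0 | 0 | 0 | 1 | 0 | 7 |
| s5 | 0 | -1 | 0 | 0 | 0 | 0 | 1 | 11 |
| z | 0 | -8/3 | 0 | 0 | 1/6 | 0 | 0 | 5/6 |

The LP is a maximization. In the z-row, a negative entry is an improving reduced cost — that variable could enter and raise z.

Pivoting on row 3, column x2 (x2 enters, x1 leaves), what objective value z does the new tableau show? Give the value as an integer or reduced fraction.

Minimum ratio for x2: (5/6)/(1/3) = 5/2.
z changes by −(z-row coeff of x2)·ratio = −(-8/3)·(5/2) = 20/3.
New z = 5/6 + (20/3) = 15/2.

15/2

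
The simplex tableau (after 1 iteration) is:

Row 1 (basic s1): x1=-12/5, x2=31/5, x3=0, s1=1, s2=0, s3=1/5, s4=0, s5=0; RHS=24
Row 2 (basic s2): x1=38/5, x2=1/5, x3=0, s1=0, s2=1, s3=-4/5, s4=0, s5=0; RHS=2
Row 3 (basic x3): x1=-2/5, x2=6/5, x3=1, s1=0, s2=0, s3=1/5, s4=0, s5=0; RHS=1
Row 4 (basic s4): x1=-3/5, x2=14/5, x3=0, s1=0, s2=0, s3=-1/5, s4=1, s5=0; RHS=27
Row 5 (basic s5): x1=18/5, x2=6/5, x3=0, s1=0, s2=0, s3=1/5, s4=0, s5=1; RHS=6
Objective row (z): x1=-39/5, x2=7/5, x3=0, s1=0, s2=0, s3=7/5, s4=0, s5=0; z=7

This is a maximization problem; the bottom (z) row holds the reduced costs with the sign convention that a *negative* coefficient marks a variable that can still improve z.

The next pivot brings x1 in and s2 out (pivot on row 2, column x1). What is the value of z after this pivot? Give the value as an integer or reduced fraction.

Minimum ratio for x1: 2/(38/5) = 5/19.
z changes by −(z-row coeff of x1)·ratio = −(-39/5)·(5/19) = 39/19.
New z = 7 + (39/19) = 172/19.

172/19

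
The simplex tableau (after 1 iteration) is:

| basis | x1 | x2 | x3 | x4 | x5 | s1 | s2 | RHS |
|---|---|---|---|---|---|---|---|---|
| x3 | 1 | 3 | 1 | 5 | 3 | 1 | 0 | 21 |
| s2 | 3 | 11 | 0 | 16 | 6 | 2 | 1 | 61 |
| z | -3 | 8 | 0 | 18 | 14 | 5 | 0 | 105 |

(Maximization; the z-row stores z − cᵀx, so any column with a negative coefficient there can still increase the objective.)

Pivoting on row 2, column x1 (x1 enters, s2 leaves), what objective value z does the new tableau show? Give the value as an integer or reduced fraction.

166

Minimum ratio for x1: 61/3 = 61/3.
z changes by −(z-row coeff of x1)·ratio = −(-3)·(61/3) = 61.
New z = 105 + 61 = 166.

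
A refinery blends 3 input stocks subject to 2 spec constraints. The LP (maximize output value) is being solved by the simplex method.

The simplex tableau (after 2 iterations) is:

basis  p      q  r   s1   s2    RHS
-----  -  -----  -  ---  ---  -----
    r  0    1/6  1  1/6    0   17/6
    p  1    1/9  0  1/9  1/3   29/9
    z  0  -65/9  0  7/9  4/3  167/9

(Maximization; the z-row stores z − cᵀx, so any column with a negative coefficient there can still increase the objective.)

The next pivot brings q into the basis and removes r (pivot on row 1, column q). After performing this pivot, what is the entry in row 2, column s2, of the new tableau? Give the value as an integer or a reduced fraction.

1/3

Pivot element is row 1, column q: 1/6.
Normalize row 1: new (row 1, s2) = 0/(1/6) = 0.
row 2 ← row 2 − (1/9)·(new row 1): 1/3 − (1/9)·0 = 1/3.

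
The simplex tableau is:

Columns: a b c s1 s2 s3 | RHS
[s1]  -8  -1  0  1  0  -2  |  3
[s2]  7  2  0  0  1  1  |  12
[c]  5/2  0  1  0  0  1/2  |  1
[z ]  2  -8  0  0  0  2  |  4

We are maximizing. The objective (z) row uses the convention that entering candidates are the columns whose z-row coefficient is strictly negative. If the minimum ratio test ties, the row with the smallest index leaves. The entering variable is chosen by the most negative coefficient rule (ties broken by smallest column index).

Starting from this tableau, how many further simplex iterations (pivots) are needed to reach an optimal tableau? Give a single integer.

1

pivot: b in, s2 out → z = 52
No improving column remains; optimal.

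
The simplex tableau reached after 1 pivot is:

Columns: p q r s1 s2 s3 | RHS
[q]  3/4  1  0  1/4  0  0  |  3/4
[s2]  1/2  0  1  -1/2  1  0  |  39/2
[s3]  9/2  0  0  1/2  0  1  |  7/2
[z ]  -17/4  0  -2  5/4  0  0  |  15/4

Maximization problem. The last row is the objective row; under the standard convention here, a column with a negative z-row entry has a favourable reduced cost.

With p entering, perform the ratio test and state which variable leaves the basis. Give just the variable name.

s3

Ratios: row 1 (q): (3/4)/(3/4) = 1; row 2 (s2): (39/2)/(1/2) = 39; row 3 (s3): (7/2)/(9/2) = 7/9.
Minimum ratio 7/9 is in the s3 row, so s3 leaves.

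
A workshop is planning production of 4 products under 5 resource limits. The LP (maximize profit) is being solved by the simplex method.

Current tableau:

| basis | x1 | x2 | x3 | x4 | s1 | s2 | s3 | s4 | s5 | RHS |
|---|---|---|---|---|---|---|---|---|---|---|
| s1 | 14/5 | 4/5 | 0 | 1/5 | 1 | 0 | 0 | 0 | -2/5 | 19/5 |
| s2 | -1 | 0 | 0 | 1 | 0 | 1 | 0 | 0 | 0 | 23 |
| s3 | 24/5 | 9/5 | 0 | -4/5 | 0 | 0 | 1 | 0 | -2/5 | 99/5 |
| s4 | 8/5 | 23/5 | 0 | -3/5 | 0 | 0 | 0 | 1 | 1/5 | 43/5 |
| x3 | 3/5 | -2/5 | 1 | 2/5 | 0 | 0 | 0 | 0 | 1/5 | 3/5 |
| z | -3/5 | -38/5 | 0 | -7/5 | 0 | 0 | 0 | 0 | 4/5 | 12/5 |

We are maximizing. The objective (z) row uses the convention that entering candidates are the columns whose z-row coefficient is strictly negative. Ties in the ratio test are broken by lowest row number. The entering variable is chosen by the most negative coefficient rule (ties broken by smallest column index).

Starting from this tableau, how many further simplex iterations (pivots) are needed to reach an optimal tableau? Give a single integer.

pivot: x2 in, s4 out → z = 382/23
pivot: x4 in, x3 out → z = 207/8
No improving column remains; optimal.

2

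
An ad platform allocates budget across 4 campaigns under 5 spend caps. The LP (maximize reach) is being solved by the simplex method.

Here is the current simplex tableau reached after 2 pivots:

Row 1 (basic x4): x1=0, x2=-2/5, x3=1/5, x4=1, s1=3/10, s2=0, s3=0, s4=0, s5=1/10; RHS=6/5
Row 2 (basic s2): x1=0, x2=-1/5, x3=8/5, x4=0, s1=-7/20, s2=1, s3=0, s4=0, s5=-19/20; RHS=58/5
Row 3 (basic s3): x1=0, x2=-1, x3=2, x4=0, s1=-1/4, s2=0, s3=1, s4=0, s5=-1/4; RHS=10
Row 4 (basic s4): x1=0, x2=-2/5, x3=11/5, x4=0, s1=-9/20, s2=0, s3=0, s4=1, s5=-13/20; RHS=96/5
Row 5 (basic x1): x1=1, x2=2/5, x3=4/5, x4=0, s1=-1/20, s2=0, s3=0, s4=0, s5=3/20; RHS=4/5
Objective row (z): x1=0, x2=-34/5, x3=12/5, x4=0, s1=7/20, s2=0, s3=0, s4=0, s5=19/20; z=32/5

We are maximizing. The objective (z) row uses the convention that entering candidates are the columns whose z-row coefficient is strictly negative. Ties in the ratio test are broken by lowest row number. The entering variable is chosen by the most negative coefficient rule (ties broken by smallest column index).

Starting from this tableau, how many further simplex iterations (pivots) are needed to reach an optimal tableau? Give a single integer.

2

pivot: x2 in, x1 out → z = 20
pivot: s1 in, x4 out → z = 24
No improving column remains; optimal.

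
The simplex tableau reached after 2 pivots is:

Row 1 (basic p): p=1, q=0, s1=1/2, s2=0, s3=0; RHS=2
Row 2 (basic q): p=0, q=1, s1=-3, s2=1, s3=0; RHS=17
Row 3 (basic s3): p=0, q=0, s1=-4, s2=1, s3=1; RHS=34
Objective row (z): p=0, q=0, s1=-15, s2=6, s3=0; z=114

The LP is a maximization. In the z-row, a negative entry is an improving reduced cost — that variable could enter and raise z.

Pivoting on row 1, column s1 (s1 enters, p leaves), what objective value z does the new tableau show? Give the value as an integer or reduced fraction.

Minimum ratio for s1: 2/(1/2) = 4.
z changes by −(z-row coeff of s1)·ratio = −(-15)·4 = 60.
New z = 114 + 60 = 174.

174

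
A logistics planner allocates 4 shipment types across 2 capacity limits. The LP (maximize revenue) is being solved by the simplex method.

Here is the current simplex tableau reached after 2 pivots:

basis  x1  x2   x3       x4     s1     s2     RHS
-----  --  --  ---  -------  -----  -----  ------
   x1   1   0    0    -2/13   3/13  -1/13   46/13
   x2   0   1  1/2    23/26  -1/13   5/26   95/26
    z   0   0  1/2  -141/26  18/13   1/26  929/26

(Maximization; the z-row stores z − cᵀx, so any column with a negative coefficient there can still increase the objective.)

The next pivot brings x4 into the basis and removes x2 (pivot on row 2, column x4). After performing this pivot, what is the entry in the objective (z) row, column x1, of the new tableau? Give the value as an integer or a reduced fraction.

0

Pivot element is row 2, column x4: 23/26.
Normalize row 2: new (row 2, x1) = 0/(23/26) = 0.
z-row ← z-row − (-141/26)·(new row 2): 0 − (-141/26)·0 = 0.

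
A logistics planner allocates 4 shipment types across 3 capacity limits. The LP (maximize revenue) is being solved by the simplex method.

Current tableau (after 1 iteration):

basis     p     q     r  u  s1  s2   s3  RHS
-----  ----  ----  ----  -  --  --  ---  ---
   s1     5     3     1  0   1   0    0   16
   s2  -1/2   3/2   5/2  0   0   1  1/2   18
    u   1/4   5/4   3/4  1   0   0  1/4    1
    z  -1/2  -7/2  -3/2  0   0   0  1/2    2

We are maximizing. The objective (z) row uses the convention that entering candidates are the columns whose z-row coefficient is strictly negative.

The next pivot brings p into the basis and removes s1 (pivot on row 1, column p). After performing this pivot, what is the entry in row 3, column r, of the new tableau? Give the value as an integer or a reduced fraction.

7/10

Pivot element is row 1, column p: 5.
Normalize row 1: new (row 1, r) = 1/5 = 1/5.
row 3 ← row 3 − (1/4)·(new row 1): 3/4 − (1/4)·(1/5) = 7/10.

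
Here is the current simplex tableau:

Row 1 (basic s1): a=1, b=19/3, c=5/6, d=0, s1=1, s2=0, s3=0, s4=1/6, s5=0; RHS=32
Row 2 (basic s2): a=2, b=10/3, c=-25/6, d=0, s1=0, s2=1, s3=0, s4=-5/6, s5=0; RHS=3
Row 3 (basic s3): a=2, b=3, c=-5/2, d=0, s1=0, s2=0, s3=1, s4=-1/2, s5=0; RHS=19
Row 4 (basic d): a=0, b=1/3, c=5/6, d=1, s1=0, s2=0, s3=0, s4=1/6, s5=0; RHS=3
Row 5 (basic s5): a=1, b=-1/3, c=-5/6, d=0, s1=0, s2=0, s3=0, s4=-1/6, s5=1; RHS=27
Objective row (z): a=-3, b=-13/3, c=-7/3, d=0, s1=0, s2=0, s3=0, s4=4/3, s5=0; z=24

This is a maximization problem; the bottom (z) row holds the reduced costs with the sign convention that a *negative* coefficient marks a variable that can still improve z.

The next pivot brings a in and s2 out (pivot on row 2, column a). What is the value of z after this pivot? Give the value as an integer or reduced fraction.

57/2

Minimum ratio for a: 3/2 = 3/2.
z changes by −(z-row coeff of a)·ratio = −(-3)·(3/2) = 9/2.
New z = 24 + (9/2) = 57/2.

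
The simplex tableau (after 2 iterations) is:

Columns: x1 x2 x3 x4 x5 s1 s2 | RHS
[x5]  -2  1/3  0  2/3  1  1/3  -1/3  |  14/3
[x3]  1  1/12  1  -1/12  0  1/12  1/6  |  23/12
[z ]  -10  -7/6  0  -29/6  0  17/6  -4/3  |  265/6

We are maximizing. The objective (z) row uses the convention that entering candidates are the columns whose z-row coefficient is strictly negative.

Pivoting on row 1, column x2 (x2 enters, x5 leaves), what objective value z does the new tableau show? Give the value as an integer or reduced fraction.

Minimum ratio for x2: (14/3)/(1/3) = 14.
z changes by −(z-row coeff of x2)·ratio = −(-7/6)·14 = 49/3.
New z = 265/6 + (49/3) = 121/2.

121/2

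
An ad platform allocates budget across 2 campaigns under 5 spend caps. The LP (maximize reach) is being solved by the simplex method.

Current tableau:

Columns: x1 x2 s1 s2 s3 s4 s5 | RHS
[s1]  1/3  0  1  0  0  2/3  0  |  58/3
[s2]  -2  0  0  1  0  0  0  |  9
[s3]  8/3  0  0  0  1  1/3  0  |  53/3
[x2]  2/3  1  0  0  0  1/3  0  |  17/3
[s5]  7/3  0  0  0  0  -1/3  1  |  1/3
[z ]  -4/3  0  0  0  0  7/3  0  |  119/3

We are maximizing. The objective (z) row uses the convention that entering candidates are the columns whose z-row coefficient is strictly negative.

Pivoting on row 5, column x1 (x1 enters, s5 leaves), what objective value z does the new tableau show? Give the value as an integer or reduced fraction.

Minimum ratio for x1: (1/3)/(7/3) = 1/7.
z changes by −(z-row coeff of x1)·ratio = −(-4/3)·(1/7) = 4/21.
New z = 119/3 + (4/21) = 279/7.

279/7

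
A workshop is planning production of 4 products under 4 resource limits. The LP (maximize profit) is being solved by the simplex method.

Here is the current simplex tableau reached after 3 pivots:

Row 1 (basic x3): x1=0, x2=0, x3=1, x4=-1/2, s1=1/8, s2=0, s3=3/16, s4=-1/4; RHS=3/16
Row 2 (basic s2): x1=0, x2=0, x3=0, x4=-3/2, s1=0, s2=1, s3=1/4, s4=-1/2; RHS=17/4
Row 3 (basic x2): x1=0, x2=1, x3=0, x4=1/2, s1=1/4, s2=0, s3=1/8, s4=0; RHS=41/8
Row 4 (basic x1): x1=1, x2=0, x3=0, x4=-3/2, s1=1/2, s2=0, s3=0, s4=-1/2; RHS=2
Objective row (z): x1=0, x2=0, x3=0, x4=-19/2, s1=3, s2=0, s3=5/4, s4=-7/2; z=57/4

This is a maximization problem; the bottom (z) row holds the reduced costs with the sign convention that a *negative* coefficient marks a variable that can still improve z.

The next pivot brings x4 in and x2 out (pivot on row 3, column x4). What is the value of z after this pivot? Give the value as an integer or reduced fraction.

893/8

Minimum ratio for x4: (41/8)/(1/2) = 41/4.
z changes by −(z-row coeff of x4)·ratio = −(-19/2)·(41/4) = 779/8.
New z = 57/4 + (779/8) = 893/8.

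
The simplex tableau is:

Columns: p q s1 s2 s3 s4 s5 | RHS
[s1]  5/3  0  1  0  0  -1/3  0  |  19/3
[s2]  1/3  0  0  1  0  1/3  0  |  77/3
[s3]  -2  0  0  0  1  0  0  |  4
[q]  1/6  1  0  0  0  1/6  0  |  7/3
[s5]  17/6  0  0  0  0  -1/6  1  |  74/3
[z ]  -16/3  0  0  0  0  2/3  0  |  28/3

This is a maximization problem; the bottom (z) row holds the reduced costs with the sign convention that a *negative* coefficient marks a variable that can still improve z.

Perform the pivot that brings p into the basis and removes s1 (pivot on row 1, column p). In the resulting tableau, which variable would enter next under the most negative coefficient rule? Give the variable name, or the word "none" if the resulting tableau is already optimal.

s4

Pivot element 5/3. New z-row = old z-row − (-16/3)·(row 1/(5/3)).
Updated z-row coefficients: p: 0, q: 0, s1: 16/5, s2: 0, s3: 0, s4: -2/5, s5: 0.
The most negative is -2/5 in column s4, so s4 would enter next.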